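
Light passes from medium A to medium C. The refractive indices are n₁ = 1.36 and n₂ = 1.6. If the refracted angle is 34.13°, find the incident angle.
sin θ₁ = (n₂/n₁)·sin θ₂ → θ₁ = 41.31°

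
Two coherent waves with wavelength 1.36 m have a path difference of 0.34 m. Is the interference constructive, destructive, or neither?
neither (partial) — path difference = 0.25λ, neither a whole number of wavelengths nor an odd multiple of λ/2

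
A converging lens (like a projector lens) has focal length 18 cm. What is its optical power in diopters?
P = 1/f = 5.556 D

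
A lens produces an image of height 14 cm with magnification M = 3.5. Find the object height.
ho = |hi|/|M| = 4 cm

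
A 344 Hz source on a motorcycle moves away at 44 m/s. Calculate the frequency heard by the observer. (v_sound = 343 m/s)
f_obs = f·v/(v + v_s) = 304.9 Hz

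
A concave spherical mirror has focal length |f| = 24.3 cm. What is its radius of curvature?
R = 2|f| = 48.6 cm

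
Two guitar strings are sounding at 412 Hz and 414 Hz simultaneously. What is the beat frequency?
2 Hz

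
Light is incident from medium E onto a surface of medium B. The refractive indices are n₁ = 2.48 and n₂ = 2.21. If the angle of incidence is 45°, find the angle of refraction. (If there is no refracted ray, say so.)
sin θ₂ = (n₁/n₂)·sin θ₁ = 0.7935 → θ₂ = 52.51°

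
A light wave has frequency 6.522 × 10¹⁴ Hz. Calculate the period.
T = 1/f = 1.533 × 10⁻¹⁵ s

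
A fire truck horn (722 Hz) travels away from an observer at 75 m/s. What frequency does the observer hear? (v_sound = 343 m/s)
f_obs = f·v/(v + v_s) = 592.5 Hz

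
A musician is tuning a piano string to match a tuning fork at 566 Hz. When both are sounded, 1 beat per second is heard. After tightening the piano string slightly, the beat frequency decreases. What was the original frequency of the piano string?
565 Hz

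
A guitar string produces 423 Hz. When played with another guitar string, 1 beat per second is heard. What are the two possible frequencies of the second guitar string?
f₂ = 423 ± 1 Hz → 424 Hz or 422 Hz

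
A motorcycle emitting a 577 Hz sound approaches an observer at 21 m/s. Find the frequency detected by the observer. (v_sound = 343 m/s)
f_obs = f·v/(v − v_s) = 614.6 Hz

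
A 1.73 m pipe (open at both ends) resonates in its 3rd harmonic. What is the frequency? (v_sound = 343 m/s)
fₙ = nv/(2L) = 297.4 Hz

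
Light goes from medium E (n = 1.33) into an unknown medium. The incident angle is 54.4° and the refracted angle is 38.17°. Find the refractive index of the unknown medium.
n₂ = n₁·sin θ₁ / sin θ₂ = 1.75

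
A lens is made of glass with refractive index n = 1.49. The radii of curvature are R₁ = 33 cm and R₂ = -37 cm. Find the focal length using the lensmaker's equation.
1/f = (n − 1)(1/R₁ − 1/R₂) → f = 35.6 cm (converging lens)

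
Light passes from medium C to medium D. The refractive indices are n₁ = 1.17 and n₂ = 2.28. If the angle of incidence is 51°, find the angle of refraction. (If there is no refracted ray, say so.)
sin θ₂ = (n₁/n₂)·sin θ₁ = 0.3988 → θ₂ = 23.5°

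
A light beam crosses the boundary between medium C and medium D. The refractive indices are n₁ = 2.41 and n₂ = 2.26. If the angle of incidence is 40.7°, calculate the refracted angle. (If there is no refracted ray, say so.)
sin θ₂ = (n₁/n₂)·sin θ₁ = 0.6954 → θ₂ = 44.06°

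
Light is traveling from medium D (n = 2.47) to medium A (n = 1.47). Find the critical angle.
θc = arcsin(n₂/n₁) = 36.52°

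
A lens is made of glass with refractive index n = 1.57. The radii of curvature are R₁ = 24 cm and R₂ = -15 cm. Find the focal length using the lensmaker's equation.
1/f = (n − 1)(1/R₁ − 1/R₂) → f = 16.19 cm (converging lens)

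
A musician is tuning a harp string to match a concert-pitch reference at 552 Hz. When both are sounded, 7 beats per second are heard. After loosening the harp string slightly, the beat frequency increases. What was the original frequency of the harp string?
545 Hz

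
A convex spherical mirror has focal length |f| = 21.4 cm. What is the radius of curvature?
R = 2|f| = 42.8 cm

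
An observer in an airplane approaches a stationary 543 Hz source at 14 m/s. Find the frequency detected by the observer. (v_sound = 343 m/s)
f_obs = f·(v + v_o)/v = 565.2 Hz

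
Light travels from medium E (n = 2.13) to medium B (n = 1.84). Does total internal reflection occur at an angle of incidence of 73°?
θc = arcsin(n₂/n₁) = 59.75°; 73° > θc, so yes — total internal reflection.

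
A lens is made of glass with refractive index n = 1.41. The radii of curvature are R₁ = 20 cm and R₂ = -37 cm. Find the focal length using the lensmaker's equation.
1/f = (n − 1)(1/R₁ − 1/R₂) → f = 31.66 cm (converging lens)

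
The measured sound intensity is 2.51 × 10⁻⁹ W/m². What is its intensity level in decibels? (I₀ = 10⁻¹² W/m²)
β = 10·log₁₀(I/I₀) = 34 dB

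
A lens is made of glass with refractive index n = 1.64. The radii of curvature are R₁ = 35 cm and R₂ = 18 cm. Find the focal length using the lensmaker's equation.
1/f = (n − 1)(1/R₁ − 1/R₂) → f = -57.9 cm (diverging lens)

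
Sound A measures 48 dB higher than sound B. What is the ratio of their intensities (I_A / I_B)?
I_A/I_B = 10^(Δβ/10) = 63100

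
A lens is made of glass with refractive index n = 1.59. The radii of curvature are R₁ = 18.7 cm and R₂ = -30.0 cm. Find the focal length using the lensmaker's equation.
1/f = (n − 1)(1/R₁ − 1/R₂) → f = 19.52 cm (converging lens)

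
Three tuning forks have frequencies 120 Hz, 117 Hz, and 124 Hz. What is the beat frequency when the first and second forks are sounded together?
3 Hz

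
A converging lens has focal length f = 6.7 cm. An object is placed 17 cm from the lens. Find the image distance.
1/di = 1/f − 1/do → di = 11.06 cm (real image)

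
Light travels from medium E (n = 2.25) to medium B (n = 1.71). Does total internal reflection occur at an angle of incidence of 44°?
θc = arcsin(n₂/n₁) = 49.46°; 44° < θc, so no — the ray refracts.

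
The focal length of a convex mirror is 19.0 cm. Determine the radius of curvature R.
R = 2|f| = 38 cm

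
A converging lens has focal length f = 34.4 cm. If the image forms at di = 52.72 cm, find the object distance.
1/do = 1/f − 1/di → do = 98.99 cm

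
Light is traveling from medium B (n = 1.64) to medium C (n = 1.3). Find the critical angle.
θc = arcsin(n₂/n₁) = 52.44°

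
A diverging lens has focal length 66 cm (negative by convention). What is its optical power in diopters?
P = 1/f = -1.515 D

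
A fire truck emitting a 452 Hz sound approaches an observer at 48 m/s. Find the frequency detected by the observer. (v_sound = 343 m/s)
f_obs = f·v/(v − v_s) = 525.5 Hz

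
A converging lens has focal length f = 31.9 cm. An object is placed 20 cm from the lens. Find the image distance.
1/di = 1/f − 1/do → di = -53.61 cm (virtual image)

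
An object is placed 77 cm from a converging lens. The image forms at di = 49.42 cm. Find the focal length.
1/f = 1/do + 1/di → f = 30.1 cm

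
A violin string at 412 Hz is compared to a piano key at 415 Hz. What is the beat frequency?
3 Hz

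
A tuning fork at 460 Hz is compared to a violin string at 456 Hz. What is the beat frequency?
4 Hz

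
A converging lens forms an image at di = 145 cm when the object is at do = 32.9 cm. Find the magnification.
M = −di/do = -4.407 (inverted image)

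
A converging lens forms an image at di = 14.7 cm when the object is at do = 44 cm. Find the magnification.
M = −di/do = -0.3341 (inverted image)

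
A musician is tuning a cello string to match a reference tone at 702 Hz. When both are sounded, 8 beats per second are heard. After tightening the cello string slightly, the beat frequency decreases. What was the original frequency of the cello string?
694 Hz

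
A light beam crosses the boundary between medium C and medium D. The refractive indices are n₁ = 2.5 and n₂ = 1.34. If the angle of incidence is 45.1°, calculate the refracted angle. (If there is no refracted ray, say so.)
sin θ₂ = (n₁/n₂)·sin θ₁ = 1.322 > 1, so there is no refracted ray — the light undergoes total internal reflection.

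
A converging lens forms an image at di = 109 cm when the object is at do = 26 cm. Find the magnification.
M = −di/do = -4.192 (inverted image)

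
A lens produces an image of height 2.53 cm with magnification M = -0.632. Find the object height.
ho = |hi|/|M| = 4.003 cm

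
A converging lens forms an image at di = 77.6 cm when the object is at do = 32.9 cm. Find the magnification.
M = −di/do = -2.359 (inverted image)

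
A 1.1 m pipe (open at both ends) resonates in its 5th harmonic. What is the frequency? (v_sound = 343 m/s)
fₙ = nv/(2L) = 779.5 Hz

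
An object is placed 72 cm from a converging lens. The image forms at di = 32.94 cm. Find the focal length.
1/f = 1/do + 1/di → f = 22.6 cm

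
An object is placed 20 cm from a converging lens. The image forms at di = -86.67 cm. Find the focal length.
1/f = 1/do + 1/di → f = 26 cm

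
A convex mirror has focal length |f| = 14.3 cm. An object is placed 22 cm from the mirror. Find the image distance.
f = −14.3 cm (convex); 1/di = 1/f − 1/do → di = -8.667 cm (virtual image, behind mirror)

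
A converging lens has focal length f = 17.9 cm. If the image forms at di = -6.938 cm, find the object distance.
1/do = 1/f − 1/di → do = 5 cm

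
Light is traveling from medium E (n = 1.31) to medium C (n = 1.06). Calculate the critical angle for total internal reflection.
θc = arcsin(n₂/n₁) = 54.01°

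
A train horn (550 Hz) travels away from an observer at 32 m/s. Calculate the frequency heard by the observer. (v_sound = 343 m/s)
f_obs = f·v/(v + v_s) = 503.1 Hz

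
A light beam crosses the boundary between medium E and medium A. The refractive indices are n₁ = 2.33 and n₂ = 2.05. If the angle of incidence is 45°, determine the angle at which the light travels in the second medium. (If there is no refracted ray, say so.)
sin θ₂ = (n₁/n₂)·sin θ₁ = 0.8037 → θ₂ = 53.48°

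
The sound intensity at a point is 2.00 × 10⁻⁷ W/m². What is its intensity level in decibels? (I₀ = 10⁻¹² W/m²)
β = 10·log₁₀(I/I₀) = 53.01 dB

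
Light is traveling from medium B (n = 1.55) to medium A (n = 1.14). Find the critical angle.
θc = arcsin(n₂/n₁) = 47.35°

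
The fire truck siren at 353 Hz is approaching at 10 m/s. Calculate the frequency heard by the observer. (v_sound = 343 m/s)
f_obs = f·v/(v − v_s) = 363.6 Hz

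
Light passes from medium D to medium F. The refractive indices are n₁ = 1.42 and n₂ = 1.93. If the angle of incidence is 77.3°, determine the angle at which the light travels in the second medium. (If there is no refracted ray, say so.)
sin θ₂ = (n₁/n₂)·sin θ₁ = 0.7178 → θ₂ = 45.87°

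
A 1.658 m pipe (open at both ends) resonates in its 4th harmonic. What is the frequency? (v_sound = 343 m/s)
fₙ = nv/(2L) = 413.8 Hz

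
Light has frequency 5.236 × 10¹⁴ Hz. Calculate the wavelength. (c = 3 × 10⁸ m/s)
λ = c/f = 573 nm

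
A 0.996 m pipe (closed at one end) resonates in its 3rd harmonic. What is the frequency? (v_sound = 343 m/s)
fₙ = nv/(4L) = 258.3 Hz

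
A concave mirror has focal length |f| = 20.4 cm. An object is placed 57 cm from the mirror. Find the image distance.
f = +20.4 cm (concave); 1/di = 1/f − 1/do → di = 31.77 cm (real image, in front of mirror)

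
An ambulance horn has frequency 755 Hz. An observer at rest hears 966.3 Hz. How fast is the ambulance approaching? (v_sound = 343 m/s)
v_s = v·(1 − f/f_obs) = 75 m/s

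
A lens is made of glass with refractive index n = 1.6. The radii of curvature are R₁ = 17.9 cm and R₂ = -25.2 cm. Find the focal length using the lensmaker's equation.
1/f = (n − 1)(1/R₁ − 1/R₂) → f = 17.44 cm (converging lens)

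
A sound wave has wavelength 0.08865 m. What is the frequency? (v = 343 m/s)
f = v/λ = 3869 Hz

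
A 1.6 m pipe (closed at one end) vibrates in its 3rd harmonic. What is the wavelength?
λₙ = 4L/n = 2.133 m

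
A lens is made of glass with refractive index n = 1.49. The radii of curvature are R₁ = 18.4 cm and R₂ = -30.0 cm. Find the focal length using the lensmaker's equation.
1/f = (n − 1)(1/R₁ − 1/R₂) → f = 23.28 cm (converging lens)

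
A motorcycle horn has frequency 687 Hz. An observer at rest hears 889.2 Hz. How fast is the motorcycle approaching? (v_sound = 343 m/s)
v_s = v·(1 − f/f_obs) = 78 m/s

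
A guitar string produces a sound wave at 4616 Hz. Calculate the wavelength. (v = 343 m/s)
λ = v/f = 0.07431 m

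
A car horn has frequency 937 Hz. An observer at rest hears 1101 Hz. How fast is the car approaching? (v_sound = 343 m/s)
v_s = v·(1 − f/f_obs) = 51.09 m/s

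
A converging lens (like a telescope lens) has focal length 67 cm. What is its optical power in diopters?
P = 1/f = 1.493 D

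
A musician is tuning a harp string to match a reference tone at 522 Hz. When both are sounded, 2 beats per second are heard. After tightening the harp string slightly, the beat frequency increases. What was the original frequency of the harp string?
524 Hz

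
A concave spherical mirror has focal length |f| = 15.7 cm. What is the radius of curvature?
R = 2|f| = 31.4 cm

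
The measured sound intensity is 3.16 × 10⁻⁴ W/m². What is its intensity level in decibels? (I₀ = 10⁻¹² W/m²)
β = 10·log₁₀(I/I₀) = 85 dB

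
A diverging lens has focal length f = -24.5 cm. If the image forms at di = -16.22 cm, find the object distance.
1/do = 1/f − 1/di → do = 47.99 cm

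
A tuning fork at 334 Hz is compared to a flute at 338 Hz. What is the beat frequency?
4 Hz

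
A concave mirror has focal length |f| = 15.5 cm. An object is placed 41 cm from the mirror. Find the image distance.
f = +15.5 cm (concave); 1/di = 1/f − 1/do → di = 24.92 cm (real image, in front of mirror)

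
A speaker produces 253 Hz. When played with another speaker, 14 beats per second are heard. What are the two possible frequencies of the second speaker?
f₂ = 253 ± 14 Hz → 267 Hz or 239 Hz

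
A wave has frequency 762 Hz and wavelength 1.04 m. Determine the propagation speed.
v = fλ = 792.5 m/s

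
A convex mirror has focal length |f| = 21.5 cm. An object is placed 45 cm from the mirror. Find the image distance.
f = −21.5 cm (convex); 1/di = 1/f − 1/do → di = -14.55 cm (virtual image, behind mirror)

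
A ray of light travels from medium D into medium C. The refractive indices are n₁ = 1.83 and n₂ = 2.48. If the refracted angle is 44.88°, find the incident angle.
sin θ₁ = (n₂/n₁)·sin θ₂ → θ₁ = 72.99°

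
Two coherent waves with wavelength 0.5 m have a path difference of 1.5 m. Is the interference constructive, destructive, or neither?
constructive — path difference = 3λ, a whole number of wavelengths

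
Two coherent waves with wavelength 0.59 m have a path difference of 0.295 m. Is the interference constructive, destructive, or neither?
destructive — path difference = 0.5λ, an odd multiple of λ/2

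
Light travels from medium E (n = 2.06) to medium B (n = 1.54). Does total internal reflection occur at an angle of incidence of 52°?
θc = arcsin(n₂/n₁) = 48.38°; 52° > θc, so yes — total internal reflection.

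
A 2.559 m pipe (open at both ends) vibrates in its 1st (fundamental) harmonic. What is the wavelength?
λₙ = 2L/n = 5.118 m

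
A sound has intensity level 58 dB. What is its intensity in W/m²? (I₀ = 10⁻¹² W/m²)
I = I₀·10^(β/10) = 6.31 × 10⁻⁷ W/m²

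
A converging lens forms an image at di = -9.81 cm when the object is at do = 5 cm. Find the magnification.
M = −di/do = 1.962 (upright image)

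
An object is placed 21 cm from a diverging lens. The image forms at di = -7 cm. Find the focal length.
1/f = 1/do + 1/di → f = -10.5 cm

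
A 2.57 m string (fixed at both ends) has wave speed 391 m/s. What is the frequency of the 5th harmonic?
fₙ = nv/(2L) = 380.4 Hz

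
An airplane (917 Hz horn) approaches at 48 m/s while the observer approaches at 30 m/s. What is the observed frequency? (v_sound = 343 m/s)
f_obs = f·(v + v_o)/(v − v_s) = 1159 Hz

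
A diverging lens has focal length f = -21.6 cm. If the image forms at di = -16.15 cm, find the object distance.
1/do = 1/f − 1/di → do = 64.01 cm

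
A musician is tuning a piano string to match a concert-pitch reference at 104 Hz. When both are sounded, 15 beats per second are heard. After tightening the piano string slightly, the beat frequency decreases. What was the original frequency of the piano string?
89 Hz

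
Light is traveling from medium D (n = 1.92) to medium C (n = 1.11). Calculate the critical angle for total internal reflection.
θc = arcsin(n₂/n₁) = 35.32°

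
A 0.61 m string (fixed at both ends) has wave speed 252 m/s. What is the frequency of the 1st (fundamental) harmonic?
fₙ = nv/(2L) = 206.6 Hz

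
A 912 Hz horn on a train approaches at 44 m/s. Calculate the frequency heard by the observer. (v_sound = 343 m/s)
f_obs = f·v/(v − v_s) = 1046 Hz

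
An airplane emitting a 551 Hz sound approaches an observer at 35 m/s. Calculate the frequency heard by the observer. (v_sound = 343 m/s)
f_obs = f·v/(v − v_s) = 613.6 Hz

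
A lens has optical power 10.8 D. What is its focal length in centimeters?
f = 1/P = 9.259 cm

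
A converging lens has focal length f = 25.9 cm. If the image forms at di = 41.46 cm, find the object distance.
1/do = 1/f − 1/di → do = 69.01 cm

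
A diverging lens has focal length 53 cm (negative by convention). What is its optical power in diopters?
P = 1/f = -1.887 D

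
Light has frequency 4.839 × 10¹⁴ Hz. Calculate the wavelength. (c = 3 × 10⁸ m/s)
λ = c/f = 620 nm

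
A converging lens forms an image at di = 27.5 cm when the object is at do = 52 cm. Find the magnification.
M = −di/do = -0.5288 (inverted image)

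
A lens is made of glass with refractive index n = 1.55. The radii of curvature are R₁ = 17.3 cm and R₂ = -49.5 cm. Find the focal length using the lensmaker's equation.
1/f = (n − 1)(1/R₁ − 1/R₂) → f = 23.31 cm (converging lens)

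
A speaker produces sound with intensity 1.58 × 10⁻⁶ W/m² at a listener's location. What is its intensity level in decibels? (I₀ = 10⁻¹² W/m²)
β = 10·log₁₀(I/I₀) = 61.99 dB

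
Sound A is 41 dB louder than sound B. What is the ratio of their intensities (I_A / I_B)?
I_A/I_B = 10^(Δβ/10) = 12590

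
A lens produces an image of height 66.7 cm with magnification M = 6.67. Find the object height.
ho = |hi|/|M| = 10 cm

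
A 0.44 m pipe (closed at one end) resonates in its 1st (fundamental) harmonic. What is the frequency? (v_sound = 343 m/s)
fₙ = nv/(4L) = 194.9 Hz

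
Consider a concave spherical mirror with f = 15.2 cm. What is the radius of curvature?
R = 2|f| = 30.4 cm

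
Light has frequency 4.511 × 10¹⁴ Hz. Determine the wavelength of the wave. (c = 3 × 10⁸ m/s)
λ = c/f = 665 nm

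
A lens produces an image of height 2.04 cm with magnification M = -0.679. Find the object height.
ho = |hi|/|M| = 3.004 cm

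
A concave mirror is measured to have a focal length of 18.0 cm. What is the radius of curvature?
R = 2|f| = 36 cm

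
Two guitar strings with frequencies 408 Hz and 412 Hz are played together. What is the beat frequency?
4 Hz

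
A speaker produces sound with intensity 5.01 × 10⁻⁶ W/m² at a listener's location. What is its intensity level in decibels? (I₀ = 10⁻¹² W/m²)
β = 10·log₁₀(I/I₀) = 67 dB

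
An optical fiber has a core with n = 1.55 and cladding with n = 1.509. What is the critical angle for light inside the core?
θc = arcsin(n_cladding/n_core) = 76.79°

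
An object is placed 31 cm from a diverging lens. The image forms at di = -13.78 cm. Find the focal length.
1/f = 1/do + 1/di → f = -24.81 cm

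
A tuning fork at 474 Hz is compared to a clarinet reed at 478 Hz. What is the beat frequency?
4 Hz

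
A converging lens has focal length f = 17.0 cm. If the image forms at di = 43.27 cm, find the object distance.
1/do = 1/f − 1/di → do = 28 cm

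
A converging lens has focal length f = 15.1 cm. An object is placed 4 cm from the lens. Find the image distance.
1/di = 1/f − 1/do → di = -5.441 cm (virtual image)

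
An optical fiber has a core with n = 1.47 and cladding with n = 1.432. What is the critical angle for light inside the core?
θc = arcsin(n_cladding/n_core) = 76.94°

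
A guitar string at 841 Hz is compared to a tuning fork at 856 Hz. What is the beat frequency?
15 Hz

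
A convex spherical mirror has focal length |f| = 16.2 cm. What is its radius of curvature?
R = 2|f| = 32.4 cm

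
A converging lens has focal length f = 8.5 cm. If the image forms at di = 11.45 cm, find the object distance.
1/do = 1/f − 1/di → do = 32.99 cm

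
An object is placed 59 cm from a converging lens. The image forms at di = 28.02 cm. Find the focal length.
1/f = 1/do + 1/di → f = 19 cm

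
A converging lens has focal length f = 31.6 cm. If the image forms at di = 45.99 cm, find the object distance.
1/do = 1/f − 1/di → do = 101 cm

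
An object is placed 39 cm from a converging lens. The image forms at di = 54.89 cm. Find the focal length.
1/f = 1/do + 1/di → f = 22.8 cm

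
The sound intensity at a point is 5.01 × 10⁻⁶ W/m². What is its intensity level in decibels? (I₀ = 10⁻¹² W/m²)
β = 10·log₁₀(I/I₀) = 67 dB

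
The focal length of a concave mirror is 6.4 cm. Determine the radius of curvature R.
R = 2|f| = 12.8 cm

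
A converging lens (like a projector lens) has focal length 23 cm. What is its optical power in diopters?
P = 1/f = 4.348 D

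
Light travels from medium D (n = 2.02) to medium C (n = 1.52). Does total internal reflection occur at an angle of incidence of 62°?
θc = arcsin(n₂/n₁) = 48.81°; 62° > θc, so yes — total internal reflection.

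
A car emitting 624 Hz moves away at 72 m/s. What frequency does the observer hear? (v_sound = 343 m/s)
f_obs = f·v/(v + v_s) = 515.7 Hz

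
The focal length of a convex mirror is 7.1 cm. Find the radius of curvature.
R = 2|f| = 14.2 cm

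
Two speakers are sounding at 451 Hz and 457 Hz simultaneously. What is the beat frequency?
6 Hz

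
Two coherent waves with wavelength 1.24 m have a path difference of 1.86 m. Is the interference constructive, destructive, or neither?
destructive — path difference = 1.5λ, an odd multiple of λ/2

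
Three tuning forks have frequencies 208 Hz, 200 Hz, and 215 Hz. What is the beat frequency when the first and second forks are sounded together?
8 Hz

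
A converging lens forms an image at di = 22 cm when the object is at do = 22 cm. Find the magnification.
M = −di/do = -1 (inverted image)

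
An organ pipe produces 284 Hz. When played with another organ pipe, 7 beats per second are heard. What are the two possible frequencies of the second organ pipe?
f₂ = 284 ± 7 Hz → 291 Hz or 277 Hz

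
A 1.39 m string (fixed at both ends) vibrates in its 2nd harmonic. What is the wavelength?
λₙ = 2L/n = 1.39 m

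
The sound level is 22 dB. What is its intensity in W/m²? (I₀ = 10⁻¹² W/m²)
I = I₀·10^(β/10) = 1.58 × 10⁻¹⁰ W/m²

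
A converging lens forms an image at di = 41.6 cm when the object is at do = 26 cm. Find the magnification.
M = −di/do = -1.6 (inverted image)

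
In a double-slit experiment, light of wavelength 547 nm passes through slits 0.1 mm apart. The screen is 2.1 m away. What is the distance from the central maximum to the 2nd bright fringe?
y = mλL/d = 22.97 mm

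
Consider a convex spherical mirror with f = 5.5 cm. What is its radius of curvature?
R = 2|f| = 11 cm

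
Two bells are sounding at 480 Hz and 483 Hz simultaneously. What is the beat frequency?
3 Hz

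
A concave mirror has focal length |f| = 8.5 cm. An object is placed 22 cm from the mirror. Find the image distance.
f = +8.5 cm (concave); 1/di = 1/f − 1/do → di = 13.85 cm (real image, in front of mirror)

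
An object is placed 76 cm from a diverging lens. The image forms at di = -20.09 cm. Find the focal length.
1/f = 1/do + 1/di → f = -27.31 cm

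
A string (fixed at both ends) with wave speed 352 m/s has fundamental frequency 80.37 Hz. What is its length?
L = v/(2f₁) = 2.19 m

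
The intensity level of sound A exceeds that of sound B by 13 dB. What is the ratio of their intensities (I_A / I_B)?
I_A/I_B = 10^(Δβ/10) = 19.95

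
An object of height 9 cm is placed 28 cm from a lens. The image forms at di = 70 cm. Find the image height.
hi = (-di/do) × ho = -22.5 cm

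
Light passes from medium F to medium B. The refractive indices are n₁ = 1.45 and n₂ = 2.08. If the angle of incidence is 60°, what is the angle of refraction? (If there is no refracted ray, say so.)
sin θ₂ = (n₁/n₂)·sin θ₁ = 0.6037 → θ₂ = 37.14°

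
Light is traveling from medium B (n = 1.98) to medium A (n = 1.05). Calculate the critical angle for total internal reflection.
θc = arcsin(n₂/n₁) = 32.03°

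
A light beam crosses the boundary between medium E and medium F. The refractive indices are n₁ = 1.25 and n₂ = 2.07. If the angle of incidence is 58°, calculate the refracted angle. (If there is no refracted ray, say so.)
sin θ₂ = (n₁/n₂)·sin θ₁ = 0.5121 → θ₂ = 30.8°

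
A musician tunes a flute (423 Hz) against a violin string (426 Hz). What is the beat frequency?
3 Hz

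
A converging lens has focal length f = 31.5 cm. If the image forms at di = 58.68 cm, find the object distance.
1/do = 1/f − 1/di → do = 68.01 cm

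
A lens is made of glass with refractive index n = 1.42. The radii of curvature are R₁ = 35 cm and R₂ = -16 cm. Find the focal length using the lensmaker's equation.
1/f = (n − 1)(1/R₁ − 1/R₂) → f = 26.14 cm (converging lens)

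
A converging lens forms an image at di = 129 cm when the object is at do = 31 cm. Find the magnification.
M = −di/do = -4.161 (inverted image)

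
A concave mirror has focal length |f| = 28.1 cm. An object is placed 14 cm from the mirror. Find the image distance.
f = +28.1 cm (concave); 1/di = 1/f − 1/do → di = -27.9 cm (virtual image, behind mirror)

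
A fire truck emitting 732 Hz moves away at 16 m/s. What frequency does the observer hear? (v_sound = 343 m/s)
f_obs = f·v/(v + v_s) = 699.4 Hz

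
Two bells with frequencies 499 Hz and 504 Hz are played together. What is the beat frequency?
5 Hz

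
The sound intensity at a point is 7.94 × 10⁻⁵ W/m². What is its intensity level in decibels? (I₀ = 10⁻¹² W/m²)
β = 10·log₁₀(I/I₀) = 79 dB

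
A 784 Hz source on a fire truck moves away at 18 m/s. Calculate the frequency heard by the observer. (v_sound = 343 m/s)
f_obs = f·v/(v + v_s) = 744.9 Hz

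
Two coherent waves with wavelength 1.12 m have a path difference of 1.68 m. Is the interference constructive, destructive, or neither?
destructive — path difference = 1.5λ, an odd multiple of λ/2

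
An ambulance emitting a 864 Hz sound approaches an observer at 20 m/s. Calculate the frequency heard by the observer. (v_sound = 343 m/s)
f_obs = f·v/(v − v_s) = 917.5 Hz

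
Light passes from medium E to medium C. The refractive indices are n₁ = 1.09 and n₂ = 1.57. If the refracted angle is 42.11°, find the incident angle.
sin θ₁ = (n₂/n₁)·sin θ₂ → θ₁ = 74.98°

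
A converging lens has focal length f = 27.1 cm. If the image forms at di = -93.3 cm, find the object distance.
1/do = 1/f − 1/di → do = 21 cm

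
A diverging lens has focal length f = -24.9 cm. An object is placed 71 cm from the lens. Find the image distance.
1/di = 1/f − 1/do → di = -18.43 cm (virtual image)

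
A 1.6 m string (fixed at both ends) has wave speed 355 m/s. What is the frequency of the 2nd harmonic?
fₙ = nv/(2L) = 221.9 Hz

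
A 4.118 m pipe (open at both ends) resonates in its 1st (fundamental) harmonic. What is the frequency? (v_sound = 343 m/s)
fₙ = nv/(2L) = 41.65 Hz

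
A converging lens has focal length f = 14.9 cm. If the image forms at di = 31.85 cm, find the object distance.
1/do = 1/f − 1/di → do = 28 cm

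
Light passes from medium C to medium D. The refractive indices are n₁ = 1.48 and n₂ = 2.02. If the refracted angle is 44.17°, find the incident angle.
sin θ₁ = (n₂/n₁)·sin θ₂ → θ₁ = 71.99°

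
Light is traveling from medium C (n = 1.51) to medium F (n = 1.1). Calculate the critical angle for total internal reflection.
θc = arcsin(n₂/n₁) = 46.76°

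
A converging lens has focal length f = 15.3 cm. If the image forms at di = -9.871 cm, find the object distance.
1/do = 1/f − 1/di → do = 6 cm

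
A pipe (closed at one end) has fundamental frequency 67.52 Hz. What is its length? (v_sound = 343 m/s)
L = v/(4f₁) = 1.27 m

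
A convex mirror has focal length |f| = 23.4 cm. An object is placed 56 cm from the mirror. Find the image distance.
f = −23.4 cm (convex); 1/di = 1/f − 1/do → di = -16.5 cm (virtual image, behind mirror)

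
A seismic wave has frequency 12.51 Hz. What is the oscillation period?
T = 1/f = 0.07994 s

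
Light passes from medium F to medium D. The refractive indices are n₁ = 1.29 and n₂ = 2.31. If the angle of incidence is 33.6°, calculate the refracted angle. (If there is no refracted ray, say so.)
sin θ₂ = (n₁/n₂)·sin θ₁ = 0.309 → θ₂ = 18°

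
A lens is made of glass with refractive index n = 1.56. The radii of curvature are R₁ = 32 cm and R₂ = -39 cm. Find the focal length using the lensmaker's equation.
1/f = (n − 1)(1/R₁ − 1/R₂) → f = 31.39 cm (converging lens)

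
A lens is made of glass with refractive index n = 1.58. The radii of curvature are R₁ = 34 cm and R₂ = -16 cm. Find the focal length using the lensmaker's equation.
1/f = (n − 1)(1/R₁ − 1/R₂) → f = 18.76 cm (converging lens)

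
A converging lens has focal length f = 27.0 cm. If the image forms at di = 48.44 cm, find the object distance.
1/do = 1/f − 1/di → do = 61 cm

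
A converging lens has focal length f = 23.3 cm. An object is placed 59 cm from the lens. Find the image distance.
1/di = 1/f − 1/do → di = 38.51 cm (real image)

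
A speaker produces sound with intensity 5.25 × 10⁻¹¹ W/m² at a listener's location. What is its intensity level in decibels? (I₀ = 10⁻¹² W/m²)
β = 10·log₁₀(I/I₀) = 17.2 dB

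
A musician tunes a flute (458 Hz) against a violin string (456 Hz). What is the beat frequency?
2 Hz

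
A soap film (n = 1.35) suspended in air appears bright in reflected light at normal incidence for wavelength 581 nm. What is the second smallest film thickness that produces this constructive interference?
2nt = (m − ½)λ with m = 2 → t = (m − ½)λ/(2n) = 322.8 nm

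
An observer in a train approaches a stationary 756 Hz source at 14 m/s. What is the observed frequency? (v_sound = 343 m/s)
f_obs = f·(v + v_o)/v = 786.9 Hz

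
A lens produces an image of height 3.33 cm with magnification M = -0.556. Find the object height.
ho = |hi|/|M| = 5.989 cm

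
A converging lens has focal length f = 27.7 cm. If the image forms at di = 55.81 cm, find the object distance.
1/do = 1/f − 1/di → do = 55 cm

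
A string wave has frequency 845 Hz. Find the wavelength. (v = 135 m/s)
λ = v/f = 0.1598 m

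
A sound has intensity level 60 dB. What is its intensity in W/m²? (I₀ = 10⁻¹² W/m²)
I = I₀·10^(β/10) = 1.00 × 10⁻⁶ W/m²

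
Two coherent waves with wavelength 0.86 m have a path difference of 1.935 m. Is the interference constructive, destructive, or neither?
neither (partial) — path difference = 2.25λ, neither a whole number of wavelengths nor an odd multiple of λ/2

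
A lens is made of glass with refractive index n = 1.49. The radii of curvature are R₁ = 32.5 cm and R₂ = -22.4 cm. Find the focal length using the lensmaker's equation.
1/f = (n − 1)(1/R₁ − 1/R₂) → f = 27.06 cm (converging lens)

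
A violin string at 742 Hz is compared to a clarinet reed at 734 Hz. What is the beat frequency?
8 Hz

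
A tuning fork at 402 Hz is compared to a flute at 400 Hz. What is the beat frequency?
2 Hz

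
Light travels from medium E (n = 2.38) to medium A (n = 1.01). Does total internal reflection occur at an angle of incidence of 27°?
θc = arcsin(n₂/n₁) = 25.11°; 27° > θc, so yes — total internal reflection.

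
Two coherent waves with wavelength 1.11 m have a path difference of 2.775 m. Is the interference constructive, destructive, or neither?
destructive — path difference = 2.5λ, an odd multiple of λ/2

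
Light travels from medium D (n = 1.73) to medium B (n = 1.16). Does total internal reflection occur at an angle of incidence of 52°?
θc = arcsin(n₂/n₁) = 42.11°; 52° > θc, so yes — total internal reflection.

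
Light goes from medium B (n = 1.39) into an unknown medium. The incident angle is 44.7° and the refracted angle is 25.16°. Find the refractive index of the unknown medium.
n₂ = n₁·sin θ₁ / sin θ₂ = 2.3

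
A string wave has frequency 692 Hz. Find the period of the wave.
T = 1/f = 0.001445 s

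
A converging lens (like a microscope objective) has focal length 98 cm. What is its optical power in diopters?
P = 1/f = 1.02 D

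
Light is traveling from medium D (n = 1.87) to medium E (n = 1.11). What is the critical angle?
θc = arcsin(n₂/n₁) = 36.41°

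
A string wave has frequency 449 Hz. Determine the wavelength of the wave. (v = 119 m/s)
λ = v/f = 0.265 m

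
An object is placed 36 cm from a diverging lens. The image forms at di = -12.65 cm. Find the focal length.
1/f = 1/do + 1/di → f = -19.5 cm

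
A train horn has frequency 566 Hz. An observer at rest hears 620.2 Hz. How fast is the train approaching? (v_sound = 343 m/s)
v_s = v·(1 − f/f_obs) = 29.98 m/s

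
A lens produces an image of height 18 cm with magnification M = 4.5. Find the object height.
ho = |hi|/|M| = 4 cm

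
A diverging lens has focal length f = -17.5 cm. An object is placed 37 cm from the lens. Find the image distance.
1/di = 1/f − 1/do → di = -11.88 cm (virtual image)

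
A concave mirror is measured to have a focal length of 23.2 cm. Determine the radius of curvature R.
R = 2|f| = 46.4 cm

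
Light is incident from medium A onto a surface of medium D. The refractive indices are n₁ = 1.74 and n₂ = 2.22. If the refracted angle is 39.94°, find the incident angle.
sin θ₁ = (n₂/n₁)·sin θ₂ → θ₁ = 54.99°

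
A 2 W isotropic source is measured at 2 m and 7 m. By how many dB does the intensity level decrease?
Δβ = 20·log₁₀(r₂/r₁) = 10.88 dB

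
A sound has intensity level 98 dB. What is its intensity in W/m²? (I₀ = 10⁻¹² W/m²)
I = I₀·10^(β/10) = 6.31 × 10⁻³ W/m²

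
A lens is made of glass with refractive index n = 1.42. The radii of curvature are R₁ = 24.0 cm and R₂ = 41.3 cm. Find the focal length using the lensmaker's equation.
1/f = (n − 1)(1/R₁ − 1/R₂) → f = 136.4 cm (converging lens)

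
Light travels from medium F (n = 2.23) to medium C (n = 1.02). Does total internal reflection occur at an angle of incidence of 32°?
θc = arcsin(n₂/n₁) = 27.22°; 32° > θc, so yes — total internal reflection.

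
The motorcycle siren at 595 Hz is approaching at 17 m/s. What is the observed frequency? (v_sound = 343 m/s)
f_obs = f·v/(v − v_s) = 626 Hz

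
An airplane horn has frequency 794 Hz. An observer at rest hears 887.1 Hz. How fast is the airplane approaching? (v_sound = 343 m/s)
v_s = v·(1 − f/f_obs) = 36 m/s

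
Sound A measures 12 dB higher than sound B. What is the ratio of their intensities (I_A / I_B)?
I_A/I_B = 10^(Δβ/10) = 15.85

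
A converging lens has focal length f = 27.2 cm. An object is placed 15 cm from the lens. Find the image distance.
1/di = 1/f − 1/do → di = -33.44 cm (virtual image)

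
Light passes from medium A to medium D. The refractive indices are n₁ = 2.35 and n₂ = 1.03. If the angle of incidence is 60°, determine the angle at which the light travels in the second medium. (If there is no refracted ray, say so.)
sin θ₂ = (n₁/n₂)·sin θ₁ = 1.976 > 1, so there is no refracted ray — the light undergoes total internal reflection.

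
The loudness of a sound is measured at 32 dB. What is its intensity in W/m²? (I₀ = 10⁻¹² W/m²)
I = I₀·10^(β/10) = 1.58 × 10⁻⁹ W/m²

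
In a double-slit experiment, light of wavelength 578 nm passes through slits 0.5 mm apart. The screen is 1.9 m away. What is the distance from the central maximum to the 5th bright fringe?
y = mλL/d = 10.98 mm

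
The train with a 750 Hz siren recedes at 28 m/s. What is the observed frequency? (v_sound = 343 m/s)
f_obs = f·v/(v + v_s) = 693.4 Hz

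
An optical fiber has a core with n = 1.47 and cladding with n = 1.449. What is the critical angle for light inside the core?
θc = arcsin(n_cladding/n_core) = 80.3°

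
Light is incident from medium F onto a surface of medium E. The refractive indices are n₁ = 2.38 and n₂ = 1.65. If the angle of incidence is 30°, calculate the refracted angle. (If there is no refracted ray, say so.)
sin θ₂ = (n₁/n₂)·sin θ₁ = 0.7212 → θ₂ = 46.15°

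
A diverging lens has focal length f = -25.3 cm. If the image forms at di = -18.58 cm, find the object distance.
1/do = 1/f − 1/di → do = 69.95 cm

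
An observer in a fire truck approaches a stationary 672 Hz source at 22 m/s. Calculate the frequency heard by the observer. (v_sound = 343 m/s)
f_obs = f·(v + v_o)/v = 715.1 Hz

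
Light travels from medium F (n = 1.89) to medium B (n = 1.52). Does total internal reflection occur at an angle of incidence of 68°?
θc = arcsin(n₂/n₁) = 53.54°; 68° > θc, so yes — total internal reflection.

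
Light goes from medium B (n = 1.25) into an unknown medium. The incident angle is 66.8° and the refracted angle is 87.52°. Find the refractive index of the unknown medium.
n₂ = n₁·sin θ₁ / sin θ₂ = 1.15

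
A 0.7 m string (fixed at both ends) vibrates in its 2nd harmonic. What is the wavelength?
λₙ = 2L/n = 0.7 m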